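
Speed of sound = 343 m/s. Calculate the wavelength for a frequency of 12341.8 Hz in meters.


Given values:
  c = 343 m/s, f = 12341.8 Hz
Formula: lambda = c / f
lambda = 343 / 12341.8
lambda = 0.0278

0.0278 m


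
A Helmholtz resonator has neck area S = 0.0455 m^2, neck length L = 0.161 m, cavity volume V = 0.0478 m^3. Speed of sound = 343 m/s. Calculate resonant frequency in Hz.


Given values:
  S = 0.0455 m^2, L = 0.161 m, V = 0.0478 m^3, c = 343 m/s
Formula: f = (c / (2*pi)) * sqrt(S / (V * L))
Compute V * L = 0.0478 * 0.161 = 0.0076958
Compute S / (V * L) = 0.0455 / 0.0076958 = 5.9123
Compute sqrt(5.9123) = 2.431522
Compute c / (2*pi) = 343 / 6.283185 = 54.590148
f = 54.590148 * 2.431522 = 132.74

132.74 Hz


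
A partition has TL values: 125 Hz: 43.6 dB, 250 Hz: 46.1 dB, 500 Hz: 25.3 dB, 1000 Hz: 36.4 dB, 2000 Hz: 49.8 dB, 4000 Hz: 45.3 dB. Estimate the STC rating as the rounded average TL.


Given TL values at each frequency:
  125 Hz: 43.6 dB
  250 Hz: 46.1 dB
  500 Hz: 25.3 dB
  1000 Hz: 36.4 dB
  2000 Hz: 49.8 dB
  4000 Hz: 45.3 dB
Formula: STC ~ round(average of TL values)
Sum = 43.6 + 46.1 + 25.3 + 36.4 + 49.8 + 45.3 = 246.5
Average = 246.5 / 6 = 41.08
Rounded: 41

41


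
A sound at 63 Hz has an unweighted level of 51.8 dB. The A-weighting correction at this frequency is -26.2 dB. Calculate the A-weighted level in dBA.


Given values:
  SPL = 51.8 dB
  A-weighting at 63 Hz = -26.2 dB
Formula: L_A = SPL + A_weight
L_A = 51.8 + (-26.2)
L_A = 25.6

25.6 dBA


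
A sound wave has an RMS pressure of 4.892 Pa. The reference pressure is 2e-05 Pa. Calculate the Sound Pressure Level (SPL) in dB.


Given values:
  p = 4.892 Pa
  p_ref = 2e-05 Pa
Formula: SPL = 20 * log10(p / p_ref)
Compute ratio: p / p_ref = 4.892 / 2e-05 = 244600
Compute log10: log10(244600) = 5.388456
Multiply: SPL = 20 * 5.388456 = 107.77

107.77 dB


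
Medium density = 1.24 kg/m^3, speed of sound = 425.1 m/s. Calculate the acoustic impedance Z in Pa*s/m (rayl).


Given values:
  rho = 1.24 kg/m^3
  c = 425.1 m/s
Formula: Z = rho * c
Z = 1.24 * 425.1
Z = 527.12

527.12 rayl


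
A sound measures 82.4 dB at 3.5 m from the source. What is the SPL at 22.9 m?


Given values:
  SPL1 = 82.4 dB, r1 = 3.5 m, r2 = 22.9 m
Formula: SPL2 = SPL1 - 20 * log10(r2 / r1)
Compute ratio: r2 / r1 = 22.9 / 3.5 = 6.5429
Compute log10: log10(6.5429) = 0.81577
Compute drop: 20 * 0.81577 = 16.3154
SPL2 = 82.4 - 16.3154 = 66.08

66.08 dB


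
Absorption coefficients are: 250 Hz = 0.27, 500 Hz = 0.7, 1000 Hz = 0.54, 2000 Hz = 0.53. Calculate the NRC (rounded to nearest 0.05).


Given values:
  a_250 = 0.27, a_500 = 0.7
  a_1000 = 0.54, a_2000 = 0.53
Formula: NRC = (a250 + a500 + a1000 + a2000) / 4
Sum = 0.27 + 0.7 + 0.54 + 0.53 = 2.04
NRC = 2.04 / 4 = 0.51
Rounded to nearest 0.05: 0.5

0.5


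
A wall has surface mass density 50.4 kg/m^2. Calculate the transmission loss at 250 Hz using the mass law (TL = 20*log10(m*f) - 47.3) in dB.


Given values:
  m = 50.4 kg/m^2, f = 250 Hz
Formula: TL = 20 * log10(m * f) - 47.3
Compute m * f = 50.4 * 250 = 12600.0
Compute log10(12600.0) = 4.100371
Compute 20 * 4.100371 = 82.0074
TL = 82.0074 - 47.3 = 34.71

34.71 dB


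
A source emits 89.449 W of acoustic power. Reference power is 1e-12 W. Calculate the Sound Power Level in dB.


Given values:
  W = 89.449 W
  W_ref = 1e-12 W
Formula: SWL = 10 * log10(W / W_ref)
Compute ratio: W / W_ref = 89449000000000
Compute log10: log10(89449000000000) = 13.951575
Multiply: SWL = 10 * 13.951575 = 139.52

139.52 dB


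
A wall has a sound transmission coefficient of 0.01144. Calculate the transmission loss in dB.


Given values:
  tau = 0.01144
Formula: TL = 10 * log10(1 / tau)
Compute 1 / tau = 1 / 0.01144 = 87.4126
Compute log10(87.4126) = 1.941574
TL = 10 * 1.941574 = 19.42

19.42 dB


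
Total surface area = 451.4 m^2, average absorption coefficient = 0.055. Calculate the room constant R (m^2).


Given values:
  S = 451.4 m^2, alpha = 0.055
Formula: R = S * alpha / (1 - alpha)
Numerator: 451.4 * 0.055 = 24.827
Denominator: 1 - 0.055 = 0.945
R = 24.827 / 0.945 = 26.27

26.27 m^2


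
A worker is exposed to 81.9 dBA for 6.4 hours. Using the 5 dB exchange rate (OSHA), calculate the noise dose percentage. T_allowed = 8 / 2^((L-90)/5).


Given values:
  L = 81.9 dBA, T = 6.4 hours
Formula: T_allowed = 8 / 2^((L - 90) / 5)
Compute exponent: (81.9 - 90) / 5 = -1.62
Compute 2^(-1.62) = 0.325335
T_allowed = 8 / 0.325335 = 24.590038 hours
Dose = (T / T_allowed) * 100
Dose = (6.4 / 24.590038) * 100 = 26.03

26.03 %


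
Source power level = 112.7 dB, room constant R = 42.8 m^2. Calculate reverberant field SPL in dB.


Given values:
  Lw = 112.7 dB, R = 42.8 m^2
Formula: SPL = Lw + 10 * log10(4 / R)
Compute 4 / R = 4 / 42.8 = 0.093458
Compute 10 * log10(0.093458) = -10.2938
SPL = 112.7 + (-10.2938) = 102.41

102.41 dB


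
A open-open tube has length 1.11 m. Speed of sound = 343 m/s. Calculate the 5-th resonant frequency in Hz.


Given values:
  Tube type: open-open, L = 1.11 m, c = 343 m/s, n = 5
Formula: f_n = n * c / (2 * L)
Compute 2 * L = 2 * 1.11 = 2.22
f = 5 * 343 / 2.22
f = 772.52

772.52 Hz


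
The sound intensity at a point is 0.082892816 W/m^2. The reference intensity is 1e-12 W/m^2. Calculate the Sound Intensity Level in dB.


Given values:
  I = 0.082892816 W/m^2
  I_ref = 1e-12 W/m^2
Formula: SIL = 10 * log10(I / I_ref)
Compute ratio: I / I_ref = 82892816000
Compute log10: log10(82892816000) = 10.918517
Multiply: SIL = 10 * 10.918517 = 109.19

109.19 dB


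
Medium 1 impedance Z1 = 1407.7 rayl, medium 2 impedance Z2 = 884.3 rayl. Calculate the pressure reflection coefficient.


Given values:
  Z1 = 1407.7 rayl, Z2 = 884.3 rayl
Formula: R = (Z2 - Z1) / (Z2 + Z1)
Numerator: Z2 - Z1 = 884.3 - 1407.7 = -523.4
Denominator: Z2 + Z1 = 884.3 + 1407.7 = 2292.0
R = -523.4 / 2292.0 = -0.2284

-0.2284


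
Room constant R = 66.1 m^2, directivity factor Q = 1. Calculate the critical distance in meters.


Given values:
  R = 66.1 m^2, Q = 1
Formula: d_c = 0.141 * sqrt(Q * R)
Compute Q * R = 1 * 66.1 = 66.1
Compute sqrt(66.1) = 8.1302
d_c = 0.141 * 8.1302 = 1.146

1.146 m


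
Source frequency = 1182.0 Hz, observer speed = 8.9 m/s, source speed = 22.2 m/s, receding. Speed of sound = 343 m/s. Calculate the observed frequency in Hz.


Given values:
  f_s = 1182.0 Hz, v_o = 8.9 m/s, v_s = 22.2 m/s
  Direction: receding
Formula: f_o = f_s * (c - v_o) / (c + v_s)
Numerator: c - v_o = 343 - 8.9 = 334.1
Denominator: c + v_s = 343 + 22.2 = 365.2
f_o = 1182.0 * 334.1 / 365.2 = 1081.34

1081.34 Hz


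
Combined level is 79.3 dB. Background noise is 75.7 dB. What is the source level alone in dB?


Given values:
  L_total = 79.3 dB, L_bg = 75.7 dB
Formula: L_source = 10 * log10(10^(L_total/10) - 10^(L_bg/10))
Convert to linear:
  10^(79.3/10) = 85113803.8202
  10^(75.7/10) = 37153522.9097
Difference: 85113803.8202 - 37153522.9097 = 47960280.9105
L_source = 10 * log10(47960280.9105) = 76.81

76.81 dB


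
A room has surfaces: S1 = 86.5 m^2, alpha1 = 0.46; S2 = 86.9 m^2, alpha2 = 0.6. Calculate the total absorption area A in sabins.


Given surfaces:
  Surface 1: 86.5 * 0.46 = 39.79
  Surface 2: 86.9 * 0.6 = 52.14
Formula: A = sum(Si * alpha_i)
A = 39.79 + 52.14
A = 91.93

91.93 sabins


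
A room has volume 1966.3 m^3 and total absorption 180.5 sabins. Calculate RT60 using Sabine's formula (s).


Given values:
  V = 1966.3 m^3
  A = 180.5 sabins
Formula: RT60 = 0.161 * V / A
Numerator: 0.161 * 1966.3 = 316.5743
RT60 = 316.5743 / 180.5 = 1.754

1.754 s


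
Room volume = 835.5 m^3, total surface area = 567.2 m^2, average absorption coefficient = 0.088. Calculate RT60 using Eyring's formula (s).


Given values:
  V = 835.5 m^3, S = 567.2 m^2, alpha = 0.088
Formula: RT60 = 0.161 * V / (-S * ln(1 - alpha))
Compute ln(1 - 0.088) = ln(0.912) = -0.092115
Denominator: -567.2 * -0.092115 = 52.2476
Numerator: 0.161 * 835.5 = 134.5155
RT60 = 134.5155 / 52.2476 = 2.575

2.575 s


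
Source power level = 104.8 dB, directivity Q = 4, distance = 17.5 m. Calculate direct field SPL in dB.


Given values:
  Lw = 104.8 dB, Q = 4, r = 17.5 m
Formula: SPL = Lw + 10 * log10(Q / (4 * pi * r^2))
Compute 4 * pi * r^2 = 4 * pi * 17.5^2 = 3848.451
Compute Q / denom = 4 / 3848.451 = 0.00103938
Compute 10 * log10(0.00103938) = -29.8323
SPL = 104.8 + (-29.8323) = 74.97

74.97 dB


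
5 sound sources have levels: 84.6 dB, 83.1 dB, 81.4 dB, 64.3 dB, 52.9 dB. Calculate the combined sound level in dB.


Formula: L_total = 10 * log10( sum(10^(Li/10)) )
  Source 1: 10^(84.6/10) = 288403150.3127
  Source 2: 10^(83.1/10) = 204173794.467
  Source 3: 10^(81.4/10) = 138038426.4603
  Source 4: 10^(64.3/10) = 2691534.8039
  Source 5: 10^(52.9/10) = 194984.46
Sum of linear values = 633501890.5039
L_total = 10 * log10(633501890.5039) = 88.02

88.02 dB


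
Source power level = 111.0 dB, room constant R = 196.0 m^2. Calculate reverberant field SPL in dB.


Given values:
  Lw = 111.0 dB, R = 196.0 m^2
Formula: SPL = Lw + 10 * log10(4 / R)
Compute 4 / R = 4 / 196.0 = 0.020408
Compute 10 * log10(0.020408) = -16.902
SPL = 111.0 + (-16.902) = 94.1

94.1 dB


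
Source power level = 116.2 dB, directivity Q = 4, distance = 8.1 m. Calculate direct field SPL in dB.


Given values:
  Lw = 116.2 dB, Q = 4, r = 8.1 m
Formula: SPL = Lw + 10 * log10(Q / (4 * pi * r^2))
Compute 4 * pi * r^2 = 4 * pi * 8.1^2 = 824.4796
Compute Q / denom = 4 / 824.4796 = 0.00485155
Compute 10 * log10(0.00485155) = -23.1412
SPL = 116.2 + (-23.1412) = 93.06

93.06 dB


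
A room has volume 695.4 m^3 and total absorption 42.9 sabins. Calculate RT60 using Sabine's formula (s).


Given values:
  V = 695.4 m^3
  A = 42.9 sabins
Formula: RT60 = 0.161 * V / A
Numerator: 0.161 * 695.4 = 111.9594
RT60 = 111.9594 / 42.9 = 2.61

2.61 s


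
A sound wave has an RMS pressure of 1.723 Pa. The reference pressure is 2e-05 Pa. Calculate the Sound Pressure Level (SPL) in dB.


Given values:
  p = 1.723 Pa
  p_ref = 2e-05 Pa
Formula: SPL = 20 * log10(p / p_ref)
Compute ratio: p / p_ref = 1.723 / 2e-05 = 86150
Compute log10: log10(86150) = 4.935255
Multiply: SPL = 20 * 4.935255 = 98.71

98.71 dB


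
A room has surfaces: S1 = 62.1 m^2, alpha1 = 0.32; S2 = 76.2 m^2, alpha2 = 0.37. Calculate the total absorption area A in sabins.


Given surfaces:
  Surface 1: 62.1 * 0.32 = 19.872
  Surface 2: 76.2 * 0.37 = 28.194
Formula: A = sum(Si * alpha_i)
A = 19.872 + 28.194
A = 48.07

48.07 sabins


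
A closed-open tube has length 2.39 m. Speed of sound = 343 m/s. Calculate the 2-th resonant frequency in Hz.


Given values:
  Tube type: closed-open, L = 2.39 m, c = 343 m/s, n = 2
Formula: f_n = (2n - 1) * c / (4 * L)
Compute 2n - 1 = 2*2 - 1 = 3
Compute 4 * L = 4 * 2.39 = 9.56
f = 3 * 343 / 9.56
f = 107.64

107.64 Hz


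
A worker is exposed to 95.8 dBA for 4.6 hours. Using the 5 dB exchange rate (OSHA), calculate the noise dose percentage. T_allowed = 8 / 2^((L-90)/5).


Given values:
  L = 95.8 dBA, T = 4.6 hours
Formula: T_allowed = 8 / 2^((L - 90) / 5)
Compute exponent: (95.8 - 90) / 5 = 1.16
Compute 2^(1.16) = 2.234574
T_allowed = 8 / 2.234574 = 3.580101 hours
Dose = (T / T_allowed) * 100
Dose = (4.6 / 3.580101) * 100 = 128.49

128.49 %


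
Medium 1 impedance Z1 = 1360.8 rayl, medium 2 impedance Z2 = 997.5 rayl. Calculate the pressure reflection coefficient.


Given values:
  Z1 = 1360.8 rayl, Z2 = 997.5 rayl
Formula: R = (Z2 - Z1) / (Z2 + Z1)
Numerator: Z2 - Z1 = 997.5 - 1360.8 = -363.3
Denominator: Z2 + Z1 = 997.5 + 1360.8 = 2358.3
R = -363.3 / 2358.3 = -0.1541

-0.1541


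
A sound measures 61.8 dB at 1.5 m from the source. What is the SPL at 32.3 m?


Given values:
  SPL1 = 61.8 dB, r1 = 1.5 m, r2 = 32.3 m
Formula: SPL2 = SPL1 - 20 * log10(r2 / r1)
Compute ratio: r2 / r1 = 32.3 / 1.5 = 21.5333
Compute log10: log10(21.5333) = 1.333111
Compute drop: 20 * 1.333111 = 26.6622
SPL2 = 61.8 - 26.6622 = 35.14

35.14 dB


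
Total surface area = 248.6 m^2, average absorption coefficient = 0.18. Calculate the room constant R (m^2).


Given values:
  S = 248.6 m^2, alpha = 0.18
Formula: R = S * alpha / (1 - alpha)
Numerator: 248.6 * 0.18 = 44.748
Denominator: 1 - 0.18 = 0.82
R = 44.748 / 0.82 = 54.57

54.57 m^2


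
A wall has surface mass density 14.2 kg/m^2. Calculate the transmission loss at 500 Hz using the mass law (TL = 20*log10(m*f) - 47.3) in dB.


Given values:
  m = 14.2 kg/m^2, f = 500 Hz
Formula: TL = 20 * log10(m * f) - 47.3
Compute m * f = 14.2 * 500 = 7100.0
Compute log10(7100.0) = 3.851258
Compute 20 * 3.851258 = 77.0252
TL = 77.0252 - 47.3 = 29.73

29.73 dB


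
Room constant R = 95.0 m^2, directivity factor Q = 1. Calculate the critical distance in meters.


Given values:
  R = 95.0 m^2, Q = 1
Formula: d_c = 0.141 * sqrt(Q * R)
Compute Q * R = 1 * 95.0 = 95.0
Compute sqrt(95.0) = 9.7468
d_c = 0.141 * 9.7468 = 1.374

1.374 m


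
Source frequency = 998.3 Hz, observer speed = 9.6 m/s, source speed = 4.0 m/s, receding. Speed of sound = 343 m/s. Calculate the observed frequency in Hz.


Given values:
  f_s = 998.3 Hz, v_o = 9.6 m/s, v_s = 4.0 m/s
  Direction: receding
Formula: f_o = f_s * (c - v_o) / (c + v_s)
Numerator: c - v_o = 343 - 9.6 = 333.4
Denominator: c + v_s = 343 + 4.0 = 347.0
f_o = 998.3 * 333.4 / 347.0 = 959.17

959.17 Hz


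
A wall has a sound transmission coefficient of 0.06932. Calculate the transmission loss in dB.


Given values:
  tau = 0.06932
Formula: TL = 10 * log10(1 / tau)
Compute 1 / tau = 1 / 0.06932 = 14.4259
Compute log10(14.4259) = 1.159143
TL = 10 * 1.159143 = 11.59

11.59 dB


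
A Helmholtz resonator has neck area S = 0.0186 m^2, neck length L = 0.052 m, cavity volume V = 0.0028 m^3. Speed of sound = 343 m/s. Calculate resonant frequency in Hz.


Given values:
  S = 0.0186 m^2, L = 0.052 m, V = 0.0028 m^3, c = 343 m/s
Formula: f = (c / (2*pi)) * sqrt(S / (V * L))
Compute V * L = 0.0028 * 0.052 = 0.0001456
Compute S / (V * L) = 0.0186 / 0.0001456 = 127.7473
Compute sqrt(127.7473) = 11.302535
Compute c / (2*pi) = 343 / 6.283185 = 54.590148
f = 54.590148 * 11.302535 = 617.01

617.01 Hz


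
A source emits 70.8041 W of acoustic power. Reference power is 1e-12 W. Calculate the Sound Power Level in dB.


Given values:
  W = 70.8041 W
  W_ref = 1e-12 W
Formula: SWL = 10 * log10(W / W_ref)
Compute ratio: W / W_ref = 70804100000000
Compute log10: log10(70804100000000) = 13.850058
Multiply: SWL = 10 * 13.850058 = 138.5

138.5 dB


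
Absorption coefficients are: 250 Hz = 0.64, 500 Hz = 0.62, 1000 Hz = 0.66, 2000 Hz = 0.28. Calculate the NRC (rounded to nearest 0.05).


Given values:
  a_250 = 0.64, a_500 = 0.62
  a_1000 = 0.66, a_2000 = 0.28
Formula: NRC = (a250 + a500 + a1000 + a2000) / 4
Sum = 0.64 + 0.62 + 0.66 + 0.28 = 2.2
NRC = 2.2 / 4 = 0.55
Rounded to nearest 0.05: 0.55

0.55


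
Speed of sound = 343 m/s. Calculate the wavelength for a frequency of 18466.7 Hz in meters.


Given values:
  c = 343 m/s, f = 18466.7 Hz
Formula: lambda = c / f
lambda = 343 / 18466.7
lambda = 0.0186

0.0186 m


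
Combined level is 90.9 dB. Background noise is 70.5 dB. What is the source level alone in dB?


Given values:
  L_total = 90.9 dB, L_bg = 70.5 dB
Formula: L_source = 10 * log10(10^(L_total/10) - 10^(L_bg/10))
Convert to linear:
  10^(90.9/10) = 1230268770.8124
  10^(70.5/10) = 11220184.543
Difference: 1230268770.8124 - 11220184.543 = 1219048586.2694
L_source = 10 * log10(1219048586.2694) = 90.86

90.86 dB


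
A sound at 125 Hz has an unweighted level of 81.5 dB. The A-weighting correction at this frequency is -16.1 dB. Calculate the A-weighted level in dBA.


Given values:
  SPL = 81.5 dB
  A-weighting at 125 Hz = -16.1 dB
Formula: L_A = SPL + A_weight
L_A = 81.5 + (-16.1)
L_A = 65.4

65.4 dBA


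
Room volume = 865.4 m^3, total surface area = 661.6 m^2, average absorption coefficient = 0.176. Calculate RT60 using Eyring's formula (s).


Given values:
  V = 865.4 m^3, S = 661.6 m^2, alpha = 0.176
Formula: RT60 = 0.161 * V / (-S * ln(1 - alpha))
Compute ln(1 - 0.176) = ln(0.824) = -0.193585
Denominator: -661.6 * -0.193585 = 128.0758
Numerator: 0.161 * 865.4 = 139.3294
RT60 = 139.3294 / 128.0758 = 1.088

1.088 s


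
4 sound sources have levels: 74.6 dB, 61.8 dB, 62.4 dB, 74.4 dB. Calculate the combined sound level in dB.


Formula: L_total = 10 * log10( sum(10^(Li/10)) )
  Source 1: 10^(74.6/10) = 28840315.0313
  Source 2: 10^(61.8/10) = 1513561.2484
  Source 3: 10^(62.4/10) = 1737800.8287
  Source 4: 10^(74.4/10) = 27542287.0334
Sum of linear values = 59633964.1418
L_total = 10 * log10(59633964.1418) = 77.75

77.75 dB


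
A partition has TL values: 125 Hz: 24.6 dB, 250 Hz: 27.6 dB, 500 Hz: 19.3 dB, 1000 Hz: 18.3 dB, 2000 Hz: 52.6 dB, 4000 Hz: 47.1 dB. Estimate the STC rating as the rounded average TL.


Given TL values at each frequency:
  125 Hz: 24.6 dB
  250 Hz: 27.6 dB
  500 Hz: 19.3 dB
  1000 Hz: 18.3 dB
  2000 Hz: 52.6 dB
  4000 Hz: 47.1 dB
Formula: STC ~ round(average of TL values)
Sum = 24.6 + 27.6 + 19.3 + 18.3 + 52.6 + 47.1 = 189.5
Average = 189.5 / 6 = 31.58
Rounded: 32

32


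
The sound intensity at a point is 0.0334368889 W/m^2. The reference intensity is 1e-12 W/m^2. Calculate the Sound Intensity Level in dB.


Given values:
  I = 0.0334368889 W/m^2
  I_ref = 1e-12 W/m^2
Formula: SIL = 10 * log10(I / I_ref)
Compute ratio: I / I_ref = 33436888900
Compute log10: log10(33436888900) = 10.524226
Multiply: SIL = 10 * 10.524226 = 105.24

105.24 dB


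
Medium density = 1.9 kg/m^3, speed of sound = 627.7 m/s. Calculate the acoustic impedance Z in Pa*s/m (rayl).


Given values:
  rho = 1.9 kg/m^3
  c = 627.7 m/s
Formula: Z = rho * c
Z = 1.9 * 627.7
Z = 1192.63

1192.63 rayl


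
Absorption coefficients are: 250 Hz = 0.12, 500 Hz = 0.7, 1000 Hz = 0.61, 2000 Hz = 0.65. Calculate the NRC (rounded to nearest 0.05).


Given values:
  a_250 = 0.12, a_500 = 0.7
  a_1000 = 0.61, a_2000 = 0.65
Formula: NRC = (a250 + a500 + a1000 + a2000) / 4
Sum = 0.12 + 0.7 + 0.61 + 0.65 = 2.08
NRC = 2.08 / 4 = 0.52
Rounded to nearest 0.05: 0.5

0.5


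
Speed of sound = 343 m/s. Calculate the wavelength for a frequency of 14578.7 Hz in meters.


Given values:
  c = 343 m/s, f = 14578.7 Hz
Formula: lambda = c / f
lambda = 343 / 14578.7
lambda = 0.0235

0.0235 m


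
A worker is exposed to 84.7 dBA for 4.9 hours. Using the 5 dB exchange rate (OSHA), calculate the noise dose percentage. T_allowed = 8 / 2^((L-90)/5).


Given values:
  L = 84.7 dBA, T = 4.9 hours
Formula: T_allowed = 8 / 2^((L - 90) / 5)
Compute exponent: (84.7 - 90) / 5 = -1.06
Compute 2^(-1.06) = 0.479632
T_allowed = 8 / 0.479632 = 16.679454 hours
Dose = (T / T_allowed) * 100
Dose = (4.9 / 16.679454) * 100 = 29.38

29.38 %


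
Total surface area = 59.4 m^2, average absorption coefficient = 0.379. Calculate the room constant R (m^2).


Given values:
  S = 59.4 m^2, alpha = 0.379
Formula: R = S * alpha / (1 - alpha)
Numerator: 59.4 * 0.379 = 22.5126
Denominator: 1 - 0.379 = 0.621
R = 22.5126 / 0.621 = 36.25

36.25 m^2


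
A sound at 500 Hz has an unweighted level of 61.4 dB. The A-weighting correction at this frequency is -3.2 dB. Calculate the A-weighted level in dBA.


Given values:
  SPL = 61.4 dB
  A-weighting at 500 Hz = -3.2 dB
Formula: L_A = SPL + A_weight
L_A = 61.4 + (-3.2)
L_A = 58.2

58.2 dBA


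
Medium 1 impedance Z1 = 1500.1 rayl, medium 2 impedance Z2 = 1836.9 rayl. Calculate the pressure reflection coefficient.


Given values:
  Z1 = 1500.1 rayl, Z2 = 1836.9 rayl
Formula: R = (Z2 - Z1) / (Z2 + Z1)
Numerator: Z2 - Z1 = 1836.9 - 1500.1 = 336.8
Denominator: Z2 + Z1 = 1836.9 + 1500.1 = 3337.0
R = 336.8 / 3337.0 = 0.1009

0.1009


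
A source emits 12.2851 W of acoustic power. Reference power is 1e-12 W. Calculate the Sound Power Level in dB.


Given values:
  W = 12.2851 W
  W_ref = 1e-12 W
Formula: SWL = 10 * log10(W / W_ref)
Compute ratio: W / W_ref = 12285100000000
Compute log10: log10(12285100000000) = 13.089379
Multiply: SWL = 10 * 13.089379 = 130.89

130.89 dB


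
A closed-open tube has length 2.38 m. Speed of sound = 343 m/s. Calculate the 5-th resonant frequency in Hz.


Given values:
  Tube type: closed-open, L = 2.38 m, c = 343 m/s, n = 5
Formula: f_n = (2n - 1) * c / (4 * L)
Compute 2n - 1 = 2*5 - 1 = 9
Compute 4 * L = 4 * 2.38 = 9.52
f = 9 * 343 / 9.52
f = 324.26

324.26 Hz


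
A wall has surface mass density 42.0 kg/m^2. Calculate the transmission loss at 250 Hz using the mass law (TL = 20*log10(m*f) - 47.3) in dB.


Given values:
  m = 42.0 kg/m^2, f = 250 Hz
Formula: TL = 20 * log10(m * f) - 47.3
Compute m * f = 42.0 * 250 = 10500.0
Compute log10(10500.0) = 4.021189
Compute 20 * 4.021189 = 80.4238
TL = 80.4238 - 47.3 = 33.12

33.12 dB


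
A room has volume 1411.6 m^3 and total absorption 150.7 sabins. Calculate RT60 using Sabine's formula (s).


Given values:
  V = 1411.6 m^3
  A = 150.7 sabins
Formula: RT60 = 0.161 * V / A
Numerator: 0.161 * 1411.6 = 227.2676
RT60 = 227.2676 / 150.7 = 1.508

1.508 s


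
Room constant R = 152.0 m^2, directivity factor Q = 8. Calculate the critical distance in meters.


Given values:
  R = 152.0 m^2, Q = 8
Formula: d_c = 0.141 * sqrt(Q * R)
Compute Q * R = 8 * 152.0 = 1216.0
Compute sqrt(1216.0) = 34.8712
d_c = 0.141 * 34.8712 = 4.917

4.917 m


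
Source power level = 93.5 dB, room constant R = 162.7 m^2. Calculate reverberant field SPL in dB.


Given values:
  Lw = 93.5 dB, R = 162.7 m^2
Formula: SPL = Lw + 10 * log10(4 / R)
Compute 4 / R = 4 / 162.7 = 0.024585
Compute 10 * log10(0.024585) = -16.0933
SPL = 93.5 + (-16.0933) = 77.41

77.41 dB


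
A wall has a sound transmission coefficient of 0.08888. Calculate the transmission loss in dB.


Given values:
  tau = 0.08888
Formula: TL = 10 * log10(1 / tau)
Compute 1 / tau = 1 / 0.08888 = 11.2511
Compute log10(11.2511) = 1.051195
TL = 10 * 1.051195 = 10.51

10.51 dB


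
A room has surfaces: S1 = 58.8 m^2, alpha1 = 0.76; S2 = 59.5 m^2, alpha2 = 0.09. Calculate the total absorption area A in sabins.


Given surfaces:
  Surface 1: 58.8 * 0.76 = 44.688
  Surface 2: 59.5 * 0.09 = 5.355
Formula: A = sum(Si * alpha_i)
A = 44.688 + 5.355
A = 50.04

50.04 sabins


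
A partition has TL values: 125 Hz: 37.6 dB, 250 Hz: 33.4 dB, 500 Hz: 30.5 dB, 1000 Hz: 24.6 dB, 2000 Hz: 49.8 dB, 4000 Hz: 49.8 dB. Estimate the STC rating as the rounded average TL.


Given TL values at each frequency:
  125 Hz: 37.6 dB
  250 Hz: 33.4 dB
  500 Hz: 30.5 dB
  1000 Hz: 24.6 dB
  2000 Hz: 49.8 dB
  4000 Hz: 49.8 dB
Formula: STC ~ round(average of TL values)
Sum = 37.6 + 33.4 + 30.5 + 24.6 + 49.8 + 49.8 = 225.7
Average = 225.7 / 6 = 37.62
Rounded: 38

38


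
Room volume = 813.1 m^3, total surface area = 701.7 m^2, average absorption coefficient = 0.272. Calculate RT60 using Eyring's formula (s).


Given values:
  V = 813.1 m^3, S = 701.7 m^2, alpha = 0.272
Formula: RT60 = 0.161 * V / (-S * ln(1 - alpha))
Compute ln(1 - 0.272) = ln(0.728) = -0.317454
Denominator: -701.7 * -0.317454 = 222.7575
Numerator: 0.161 * 813.1 = 130.9091
RT60 = 130.9091 / 222.7575 = 0.588

0.588 s


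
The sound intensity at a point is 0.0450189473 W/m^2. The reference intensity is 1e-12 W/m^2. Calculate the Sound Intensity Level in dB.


Given values:
  I = 0.0450189473 W/m^2
  I_ref = 1e-12 W/m^2
Formula: SIL = 10 * log10(I / I_ref)
Compute ratio: I / I_ref = 45018947300
Compute log10: log10(45018947300) = 10.653395
Multiply: SIL = 10 * 10.653395 = 106.53

106.53 dB


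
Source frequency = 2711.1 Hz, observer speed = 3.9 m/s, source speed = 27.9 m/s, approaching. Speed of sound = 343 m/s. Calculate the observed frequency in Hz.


Given values:
  f_s = 2711.1 Hz, v_o = 3.9 m/s, v_s = 27.9 m/s
  Direction: approaching
Formula: f_o = f_s * (c + v_o) / (c - v_s)
Numerator: c + v_o = 343 + 3.9 = 346.9
Denominator: c - v_s = 343 - 27.9 = 315.1
f_o = 2711.1 * 346.9 / 315.1 = 2984.71

2984.71 Hz


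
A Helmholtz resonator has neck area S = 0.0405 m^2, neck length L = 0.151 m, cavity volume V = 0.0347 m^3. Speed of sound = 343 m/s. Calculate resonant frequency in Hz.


Given values:
  S = 0.0405 m^2, L = 0.151 m, V = 0.0347 m^3, c = 343 m/s
Formula: f = (c / (2*pi)) * sqrt(S / (V * L))
Compute V * L = 0.0347 * 0.151 = 0.0052397
Compute S / (V * L) = 0.0405 / 0.0052397 = 7.7295
Compute sqrt(7.7295) = 2.780198
Compute c / (2*pi) = 343 / 6.283185 = 54.590148
f = 54.590148 * 2.780198 = 151.77

151.77 Hz


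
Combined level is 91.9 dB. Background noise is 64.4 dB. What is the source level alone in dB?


Given values:
  L_total = 91.9 dB, L_bg = 64.4 dB
Formula: L_source = 10 * log10(10^(L_total/10) - 10^(L_bg/10))
Convert to linear:
  10^(91.9/10) = 1548816618.9125
  10^(64.4/10) = 2754228.7033
Difference: 1548816618.9125 - 2754228.7033 = 1546062390.2092
L_source = 10 * log10(1546062390.2092) = 91.89

91.89 dB


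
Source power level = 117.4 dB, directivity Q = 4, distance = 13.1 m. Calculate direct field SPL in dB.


Given values:
  Lw = 117.4 dB, Q = 4, r = 13.1 m
Formula: SPL = Lw + 10 * log10(Q / (4 * pi * r^2))
Compute 4 * pi * r^2 = 4 * pi * 13.1^2 = 2156.5149
Compute Q / denom = 4 / 2156.5149 = 0.00185484
Compute 10 * log10(0.00185484) = -27.3169
SPL = 117.4 + (-27.3169) = 90.08

90.08 dB


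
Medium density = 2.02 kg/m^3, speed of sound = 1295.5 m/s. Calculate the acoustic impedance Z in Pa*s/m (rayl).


Given values:
  rho = 2.02 kg/m^3
  c = 1295.5 m/s
Formula: Z = rho * c
Z = 2.02 * 1295.5
Z = 2616.91

2616.91 rayl


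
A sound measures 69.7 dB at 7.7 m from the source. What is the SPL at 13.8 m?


Given values:
  SPL1 = 69.7 dB, r1 = 7.7 m, r2 = 13.8 m
Formula: SPL2 = SPL1 - 20 * log10(r2 / r1)
Compute ratio: r2 / r1 = 13.8 / 7.7 = 1.7922
Compute log10: log10(1.7922) = 0.253386
Compute drop: 20 * 0.253386 = 5.0677
SPL2 = 69.7 - 5.0677 = 64.63

64.63 dB


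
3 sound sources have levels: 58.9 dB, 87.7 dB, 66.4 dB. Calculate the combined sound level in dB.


Formula: L_total = 10 * log10( sum(10^(Li/10)) )
  Source 1: 10^(58.9/10) = 776247.1166
  Source 2: 10^(87.7/10) = 588843655.3556
  Source 3: 10^(66.4/10) = 4365158.3224
Sum of linear values = 593985060.7946
L_total = 10 * log10(593985060.7946) = 87.74

87.74 dB


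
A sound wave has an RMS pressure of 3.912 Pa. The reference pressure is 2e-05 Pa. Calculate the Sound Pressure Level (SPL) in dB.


Given values:
  p = 3.912 Pa
  p_ref = 2e-05 Pa
Formula: SPL = 20 * log10(p / p_ref)
Compute ratio: p / p_ref = 3.912 / 2e-05 = 195600
Compute log10: log10(195600) = 5.291369
Multiply: SPL = 20 * 5.291369 = 105.83

105.83 dB


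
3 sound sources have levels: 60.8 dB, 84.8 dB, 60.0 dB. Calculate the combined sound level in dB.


Formula: L_total = 10 * log10( sum(10^(Li/10)) )
  Source 1: 10^(60.8/10) = 1202264.4346
  Source 2: 10^(84.8/10) = 301995172.0402
  Source 3: 10^(60.0/10) = 1000000.0
Sum of linear values = 304197436.4748
L_total = 10 * log10(304197436.4748) = 84.83

84.83 dB


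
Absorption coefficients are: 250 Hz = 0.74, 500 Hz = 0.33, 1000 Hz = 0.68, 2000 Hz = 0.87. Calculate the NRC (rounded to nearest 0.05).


Given values:
  a_250 = 0.74, a_500 = 0.33
  a_1000 = 0.68, a_2000 = 0.87
Formula: NRC = (a250 + a500 + a1000 + a2000) / 4
Sum = 0.74 + 0.33 + 0.68 + 0.87 = 2.62
NRC = 2.62 / 4 = 0.655
Rounded to nearest 0.05: 0.65

0.65


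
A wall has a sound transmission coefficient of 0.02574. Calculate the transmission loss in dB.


Given values:
  tau = 0.02574
Formula: TL = 10 * log10(1 / tau)
Compute 1 / tau = 1 / 0.02574 = 38.85
Compute log10(38.85) = 1.589391
TL = 10 * 1.589391 = 15.89

15.89 dB


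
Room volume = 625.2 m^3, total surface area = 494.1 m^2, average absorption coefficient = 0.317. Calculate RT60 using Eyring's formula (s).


Given values:
  V = 625.2 m^3, S = 494.1 m^2, alpha = 0.317
Formula: RT60 = 0.161 * V / (-S * ln(1 - alpha))
Compute ln(1 - 0.317) = ln(0.683) = -0.38126
Denominator: -494.1 * -0.38126 = 188.3806
Numerator: 0.161 * 625.2 = 100.6572
RT60 = 100.6572 / 188.3806 = 0.534

0.534 s


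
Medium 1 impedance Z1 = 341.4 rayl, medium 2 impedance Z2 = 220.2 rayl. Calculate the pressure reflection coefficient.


Given values:
  Z1 = 341.4 rayl, Z2 = 220.2 rayl
Formula: R = (Z2 - Z1) / (Z2 + Z1)
Numerator: Z2 - Z1 = 220.2 - 341.4 = -121.2
Denominator: Z2 + Z1 = 220.2 + 341.4 = 561.6
R = -121.2 / 561.6 = -0.2158

-0.2158


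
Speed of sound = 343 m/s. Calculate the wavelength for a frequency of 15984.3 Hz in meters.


Given values:
  c = 343 m/s, f = 15984.3 Hz
Formula: lambda = c / f
lambda = 343 / 15984.3
lambda = 0.0215

0.0215 m


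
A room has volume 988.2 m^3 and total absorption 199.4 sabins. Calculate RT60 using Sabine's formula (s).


Given values:
  V = 988.2 m^3
  A = 199.4 sabins
Formula: RT60 = 0.161 * V / A
Numerator: 0.161 * 988.2 = 159.1002
RT60 = 159.1002 / 199.4 = 0.798

0.798 s


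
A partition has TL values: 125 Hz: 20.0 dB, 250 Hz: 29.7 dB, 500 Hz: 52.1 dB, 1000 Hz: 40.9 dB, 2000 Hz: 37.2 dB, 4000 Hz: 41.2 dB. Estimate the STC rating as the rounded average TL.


Given TL values at each frequency:
  125 Hz: 20.0 dB
  250 Hz: 29.7 dB
  500 Hz: 52.1 dB
  1000 Hz: 40.9 dB
  2000 Hz: 37.2 dB
  4000 Hz: 41.2 dB
Formula: STC ~ round(average of TL values)
Sum = 20.0 + 29.7 + 52.1 + 40.9 + 37.2 + 41.2 = 221.1
Average = 221.1 / 6 = 36.85
Rounded: 37

37


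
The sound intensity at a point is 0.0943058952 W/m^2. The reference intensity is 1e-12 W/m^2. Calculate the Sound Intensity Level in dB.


Given values:
  I = 0.0943058952 W/m^2
  I_ref = 1e-12 W/m^2
Formula: SIL = 10 * log10(I / I_ref)
Compute ratio: I / I_ref = 94305895200
Compute log10: log10(94305895200) = 10.974539
Multiply: SIL = 10 * 10.974539 = 109.75

109.75 dB


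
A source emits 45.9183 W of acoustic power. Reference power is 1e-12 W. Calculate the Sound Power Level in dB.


Given values:
  W = 45.9183 W
  W_ref = 1e-12 W
Formula: SWL = 10 * log10(W / W_ref)
Compute ratio: W / W_ref = 45918300000000
Compute log10: log10(45918300000000) = 13.661986
Multiply: SWL = 10 * 13.661986 = 136.62

136.62 dB


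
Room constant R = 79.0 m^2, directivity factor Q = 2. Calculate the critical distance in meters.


Given values:
  R = 79.0 m^2, Q = 2
Formula: d_c = 0.141 * sqrt(Q * R)
Compute Q * R = 2 * 79.0 = 158.0
Compute sqrt(158.0) = 12.5698
d_c = 0.141 * 12.5698 = 1.772

1.772 m


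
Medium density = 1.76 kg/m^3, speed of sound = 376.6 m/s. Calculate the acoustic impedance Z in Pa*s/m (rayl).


Given values:
  rho = 1.76 kg/m^3
  c = 376.6 m/s
Formula: Z = rho * c
Z = 1.76 * 376.6
Z = 662.82

662.82 rayl


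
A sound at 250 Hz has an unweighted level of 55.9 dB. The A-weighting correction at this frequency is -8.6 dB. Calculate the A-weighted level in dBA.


Given values:
  SPL = 55.9 dB
  A-weighting at 250 Hz = -8.6 dB
Formula: L_A = SPL + A_weight
L_A = 55.9 + (-8.6)
L_A = 47.3

47.3 dBA


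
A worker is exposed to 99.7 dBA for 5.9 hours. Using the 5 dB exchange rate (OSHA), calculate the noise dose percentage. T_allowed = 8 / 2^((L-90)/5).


Given values:
  L = 99.7 dBA, T = 5.9 hours
Formula: T_allowed = 8 / 2^((L - 90) / 5)
Compute exponent: (99.7 - 90) / 5 = 1.94
Compute 2^(1.94) = 3.837056
T_allowed = 8 / 3.837056 = 2.084932 hours
Dose = (T / T_allowed) * 100
Dose = (5.9 / 2.084932) * 100 = 282.98

282.98 %


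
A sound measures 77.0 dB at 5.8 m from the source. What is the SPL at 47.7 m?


Given values:
  SPL1 = 77.0 dB, r1 = 5.8 m, r2 = 47.7 m
Formula: SPL2 = SPL1 - 20 * log10(r2 / r1)
Compute ratio: r2 / r1 = 47.7 / 5.8 = 8.2241
Compute log10: log10(8.2241) = 0.915088
Compute drop: 20 * 0.915088 = 18.3018
SPL2 = 77.0 - 18.3018 = 58.7

58.7 dB


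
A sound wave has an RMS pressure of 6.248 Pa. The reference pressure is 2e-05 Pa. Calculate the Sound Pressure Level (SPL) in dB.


Given values:
  p = 6.248 Pa
  p_ref = 2e-05 Pa
Formula: SPL = 20 * log10(p / p_ref)
Compute ratio: p / p_ref = 6.248 / 2e-05 = 312400
Compute log10: log10(312400) = 5.494711
Multiply: SPL = 20 * 5.494711 = 109.89

109.89 dB


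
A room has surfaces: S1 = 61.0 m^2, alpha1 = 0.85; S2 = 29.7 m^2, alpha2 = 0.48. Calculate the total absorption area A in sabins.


Given surfaces:
  Surface 1: 61.0 * 0.85 = 51.85
  Surface 2: 29.7 * 0.48 = 14.256
Formula: A = sum(Si * alpha_i)
A = 51.85 + 14.256
A = 66.11

66.11 sabins


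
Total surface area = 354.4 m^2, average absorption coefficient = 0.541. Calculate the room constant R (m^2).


Given values:
  S = 354.4 m^2, alpha = 0.541
Formula: R = S * alpha / (1 - alpha)
Numerator: 354.4 * 0.541 = 191.7304
Denominator: 1 - 0.541 = 0.459
R = 191.7304 / 0.459 = 417.71

417.71 m^2


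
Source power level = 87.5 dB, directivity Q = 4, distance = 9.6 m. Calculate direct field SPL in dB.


Given values:
  Lw = 87.5 dB, Q = 4, r = 9.6 m
Formula: SPL = Lw + 10 * log10(Q / (4 * pi * r^2))
Compute 4 * pi * r^2 = 4 * pi * 9.6^2 = 1158.1167
Compute Q / denom = 4 / 1158.1167 = 0.00345388
Compute 10 * log10(0.00345388) = -24.6169
SPL = 87.5 + (-24.6169) = 62.88

62.88 dB


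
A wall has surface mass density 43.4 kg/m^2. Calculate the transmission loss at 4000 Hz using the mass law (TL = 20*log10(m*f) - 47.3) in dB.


Given values:
  m = 43.4 kg/m^2, f = 4000 Hz
Formula: TL = 20 * log10(m * f) - 47.3
Compute m * f = 43.4 * 4000 = 173600.0
Compute log10(173600.0) = 5.23955
Compute 20 * 5.23955 = 104.791
TL = 104.791 - 47.3 = 57.49

57.49 dB


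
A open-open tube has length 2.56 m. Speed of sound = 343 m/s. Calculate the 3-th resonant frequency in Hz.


Given values:
  Tube type: open-open, L = 2.56 m, c = 343 m/s, n = 3
Formula: f_n = n * c / (2 * L)
Compute 2 * L = 2 * 2.56 = 5.12
f = 3 * 343 / 5.12
f = 200.98

200.98 Hz


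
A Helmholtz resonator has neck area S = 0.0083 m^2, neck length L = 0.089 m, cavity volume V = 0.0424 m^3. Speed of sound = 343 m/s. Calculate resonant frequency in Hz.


Given values:
  S = 0.0083 m^2, L = 0.089 m, V = 0.0424 m^3, c = 343 m/s
Formula: f = (c / (2*pi)) * sqrt(S / (V * L))
Compute V * L = 0.0424 * 0.089 = 0.0037736
Compute S / (V * L) = 0.0083 / 0.0037736 = 2.1995
Compute sqrt(2.1995) = 1.483071
Compute c / (2*pi) = 343 / 6.283185 = 54.590148
f = 54.590148 * 1.483071 = 80.96

80.96 Hz


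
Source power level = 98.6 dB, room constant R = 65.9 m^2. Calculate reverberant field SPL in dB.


Given values:
  Lw = 98.6 dB, R = 65.9 m^2
Formula: SPL = Lw + 10 * log10(4 / R)
Compute 4 / R = 4 / 65.9 = 0.060698
Compute 10 * log10(0.060698) = -12.1683
SPL = 98.6 + (-12.1683) = 86.43

86.43 dB


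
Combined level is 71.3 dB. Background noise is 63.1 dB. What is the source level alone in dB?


Given values:
  L_total = 71.3 dB, L_bg = 63.1 dB
Formula: L_source = 10 * log10(10^(L_total/10) - 10^(L_bg/10))
Convert to linear:
  10^(71.3/10) = 13489628.8259
  10^(63.1/10) = 2041737.9447
Difference: 13489628.8259 - 2041737.9447 = 11447890.8812
L_source = 10 * log10(11447890.8812) = 70.59

70.59 dB


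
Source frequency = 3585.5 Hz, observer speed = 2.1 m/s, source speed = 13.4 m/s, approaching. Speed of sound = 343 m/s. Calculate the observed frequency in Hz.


Given values:
  f_s = 3585.5 Hz, v_o = 2.1 m/s, v_s = 13.4 m/s
  Direction: approaching
Formula: f_o = f_s * (c + v_o) / (c - v_s)
Numerator: c + v_o = 343 + 2.1 = 345.1
Denominator: c - v_s = 343 - 13.4 = 329.6
f_o = 3585.5 * 345.1 / 329.6 = 3754.11

3754.11 Hz


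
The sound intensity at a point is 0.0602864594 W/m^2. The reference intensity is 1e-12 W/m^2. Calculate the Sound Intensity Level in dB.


Given values:
  I = 0.0602864594 W/m^2
  I_ref = 1e-12 W/m^2
Formula: SIL = 10 * log10(I / I_ref)
Compute ratio: I / I_ref = 60286459400
Compute log10: log10(60286459400) = 10.78022
Multiply: SIL = 10 * 10.78022 = 107.8

107.8 dB


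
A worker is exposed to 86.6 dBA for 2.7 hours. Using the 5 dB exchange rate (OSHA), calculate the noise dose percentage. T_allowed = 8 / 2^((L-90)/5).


Given values:
  L = 86.6 dBA, T = 2.7 hours
Formula: T_allowed = 8 / 2^((L - 90) / 5)
Compute exponent: (86.6 - 90) / 5 = -0.68
Compute 2^(-0.68) = 0.624165
T_allowed = 8 / 0.624165 = 12.817124 hours
Dose = (T / T_allowed) * 100
Dose = (2.7 / 12.817124) * 100 = 21.07

21.07 %


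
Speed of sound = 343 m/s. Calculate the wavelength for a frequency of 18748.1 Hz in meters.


Given values:
  c = 343 m/s, f = 18748.1 Hz
Formula: lambda = c / f
lambda = 343 / 18748.1
lambda = 0.0183

0.0183 m


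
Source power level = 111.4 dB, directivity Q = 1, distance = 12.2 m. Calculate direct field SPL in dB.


Given values:
  Lw = 111.4 dB, Q = 1, r = 12.2 m
Formula: SPL = Lw + 10 * log10(Q / (4 * pi * r^2))
Compute 4 * pi * r^2 = 4 * pi * 12.2^2 = 1870.3786
Compute Q / denom = 1 / 1870.3786 = 0.00053465
Compute 10 * log10(0.00053465) = -32.7193
SPL = 111.4 + (-32.7193) = 78.68

78.68 dB


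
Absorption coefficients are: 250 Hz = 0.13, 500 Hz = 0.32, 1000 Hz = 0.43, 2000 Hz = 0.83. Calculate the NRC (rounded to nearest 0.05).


Given values:
  a_250 = 0.13, a_500 = 0.32
  a_1000 = 0.43, a_2000 = 0.83
Formula: NRC = (a250 + a500 + a1000 + a2000) / 4
Sum = 0.13 + 0.32 + 0.43 + 0.83 = 1.71
NRC = 1.71 / 4 = 0.4275
Rounded to nearest 0.05: 0.45

0.45


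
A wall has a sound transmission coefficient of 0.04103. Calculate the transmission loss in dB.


Given values:
  tau = 0.04103
Formula: TL = 10 * log10(1 / tau)
Compute 1 / tau = 1 / 0.04103 = 24.3724
Compute log10(24.3724) = 1.386898
TL = 10 * 1.386898 = 13.87

13.87 dB


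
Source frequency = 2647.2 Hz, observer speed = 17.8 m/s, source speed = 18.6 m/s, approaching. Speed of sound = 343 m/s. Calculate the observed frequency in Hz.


Given values:
  f_s = 2647.2 Hz, v_o = 17.8 m/s, v_s = 18.6 m/s
  Direction: approaching
Formula: f_o = f_s * (c + v_o) / (c - v_s)
Numerator: c + v_o = 343 + 17.8 = 360.8
Denominator: c - v_s = 343 - 18.6 = 324.4
f_o = 2647.2 * 360.8 / 324.4 = 2944.23

2944.23 Hz


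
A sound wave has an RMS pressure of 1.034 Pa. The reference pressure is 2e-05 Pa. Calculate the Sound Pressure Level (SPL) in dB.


Given values:
  p = 1.034 Pa
  p_ref = 2e-05 Pa
Formula: SPL = 20 * log10(p / p_ref)
Compute ratio: p / p_ref = 1.034 / 2e-05 = 51700
Compute log10: log10(51700) = 4.713491
Multiply: SPL = 20 * 4.713491 = 94.27

94.27 dB


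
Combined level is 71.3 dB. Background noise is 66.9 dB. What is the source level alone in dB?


Given values:
  L_total = 71.3 dB, L_bg = 66.9 dB
Formula: L_source = 10 * log10(10^(L_total/10) - 10^(L_bg/10))
Convert to linear:
  10^(71.3/10) = 13489628.8259
  10^(66.9/10) = 4897788.1937
Difference: 13489628.8259 - 4897788.1937 = 8591840.6322
L_source = 10 * log10(8591840.6322) = 69.34

69.34 dB


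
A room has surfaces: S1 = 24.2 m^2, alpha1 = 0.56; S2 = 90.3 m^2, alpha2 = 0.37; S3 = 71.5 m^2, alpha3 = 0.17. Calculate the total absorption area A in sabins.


Given surfaces:
  Surface 1: 24.2 * 0.56 = 13.552
  Surface 2: 90.3 * 0.37 = 33.411
  Surface 3: 71.5 * 0.17 = 12.155
Formula: A = sum(Si * alpha_i)
A = 13.552 + 33.411 + 12.155
A = 59.12

59.12 sabins


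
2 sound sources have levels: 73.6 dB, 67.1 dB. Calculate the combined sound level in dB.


Formula: L_total = 10 * log10( sum(10^(Li/10)) )
  Source 1: 10^(73.6/10) = 22908676.5277
  Source 2: 10^(67.1/10) = 5128613.8399
Sum of linear values = 28037290.3676
L_total = 10 * log10(28037290.3676) = 74.48

74.48 dB


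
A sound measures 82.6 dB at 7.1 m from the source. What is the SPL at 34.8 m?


Given values:
  SPL1 = 82.6 dB, r1 = 7.1 m, r2 = 34.8 m
Formula: SPL2 = SPL1 - 20 * log10(r2 / r1)
Compute ratio: r2 / r1 = 34.8 / 7.1 = 4.9014
Compute log10: log10(4.9014) = 0.69032
Compute drop: 20 * 0.69032 = 13.8064
SPL2 = 82.6 - 13.8064 = 68.79

68.79 dB


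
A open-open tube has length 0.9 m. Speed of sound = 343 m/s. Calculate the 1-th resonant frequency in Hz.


Given values:
  Tube type: open-open, L = 0.9 m, c = 343 m/s, n = 1
Formula: f_n = n * c / (2 * L)
Compute 2 * L = 2 * 0.9 = 1.8
f = 1 * 343 / 1.8
f = 190.56

190.56 Hz
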